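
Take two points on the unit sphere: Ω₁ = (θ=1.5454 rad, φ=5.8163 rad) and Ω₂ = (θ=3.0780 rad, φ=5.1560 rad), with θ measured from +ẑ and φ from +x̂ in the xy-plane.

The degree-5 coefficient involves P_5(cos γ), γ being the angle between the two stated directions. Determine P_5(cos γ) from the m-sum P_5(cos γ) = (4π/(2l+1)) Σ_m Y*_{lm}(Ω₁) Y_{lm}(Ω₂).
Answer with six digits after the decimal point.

Expand P_5 via completeness: Σ_{m} conj(Y_{5,m}) at Ω₁ times Y_{5,m} at Ω₂ —
  term(m=-5) = -0.00000 - 0.00000j   from Y*(Ω₁)=-0.32045 - 0.33472j, Y(Ω₂)=0.00000 - 0.00000j
  term(m=-4) = 0.00000 - 0.00000j   from Y*(Ω₁)=-0.01088 - 0.03560j, Y(Ω₂)=0.00000 + 0.00002j
  term(m=-3) = 0.00010 - 0.00022j   from Y*(Ω₁)=-0.05818 + 0.33864j, Y(Ω₂)=-0.00069 - 0.00017j
  term(m=-2) = 0.00014 + 0.00056j   from Y*(Ω₁)=-0.02553 + 0.03451j, Y(Ω₂)=0.00858 - 0.01053j
  term(m=-1) = 0.04023 + 0.03124j   from Y*(Ω₁)=0.28333 - 0.14281j, Y(Ω₂)=0.06890 + 0.14500j
  term(m=+0) = -0.04030 + 0.00000j   from Y*(Ω₁)=0.04441 + 0.00000j, Y(Ω₂)=-0.90744 + 0.00000j
  term(m=+1) = 0.04023 - 0.03124j   from Y*(Ω₁)=-0.28333 - 0.14281j, Y(Ω₂)=-0.06890 + 0.14500j
  term(m=+2) = 0.00014 - 0.00056j   from Y*(Ω₁)=-0.02553 - 0.03451j, Y(Ω₂)=0.00858 + 0.01053j
  term(m=+3) = 0.00010 + 0.00022j   from Y*(Ω₁)=0.05818 + 0.33864j, Y(Ω₂)=0.00069 - 0.00017j
  term(m=+4) = 0.00000 + 0.00000j   from Y*(Ω₁)=-0.01088 + 0.03560j, Y(Ω₂)=0.00000 - 0.00002j
  term(m=+5) = -0.00000 + 0.00000j   from Y*(Ω₁)=0.32045 - 0.33472j, Y(Ω₂)=-0.00000 - 0.00000j
Accumulated sum 0.04064 + 0.00000j; after 4π/(2l+1) scaling, 0.04643 + 0.00000j ⇒ P_5 = 0.046429

0.046429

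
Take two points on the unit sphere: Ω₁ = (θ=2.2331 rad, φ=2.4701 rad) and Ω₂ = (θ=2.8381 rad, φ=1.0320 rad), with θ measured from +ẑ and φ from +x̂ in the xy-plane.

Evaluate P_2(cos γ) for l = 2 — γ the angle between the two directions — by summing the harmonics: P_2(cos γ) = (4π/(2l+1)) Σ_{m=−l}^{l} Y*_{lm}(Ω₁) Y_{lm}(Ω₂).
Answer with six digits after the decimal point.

Term-by-term m-sum for l=2 (normalisation 4π/5 = 2.513274):
  [-2]  conj(Y_{2,-2})(Ω₁) = (0.054250, -0.234000) ; Y_{2,-2}(Ω₂) = (-0.016334, -0.030388) ; Δ = (-0.007997, 0.002174)
  [-1]  conj(Y_{2,-1})(Ω₁) = (0.293293, -0.233076) ; Y_{2,-1}(Ω₂) = (-0.113051, 0.189114) ; Δ = (0.010921, 0.081815)
  [+0]  conj(Y_{2,0})(Ω₁) = (0.042400, -0.000000) ; Y_{2,0}(Ω₂) = (0.546276, 0.000000) ; Δ = (0.023162, 0.000000)
  [+1]  conj(Y_{2,1})(Ω₁) = (-0.293293, -0.233076) ; Y_{2,1}(Ω₂) = (0.113051, 0.189114) ; Δ = (0.010921, -0.081815)
  [+2]  conj(Y_{2,2})(Ω₁) = (0.054250, 0.234000) ; Y_{2,2}(Ω₂) = (-0.016334, 0.030388) ; Δ = (-0.007997, -0.002174)
Total Σ_m = (0.029010, 0.000000). Multiply by 2.513274: (0.072909, 0.000000). P_2(cos γ) = 0.072909

0.072909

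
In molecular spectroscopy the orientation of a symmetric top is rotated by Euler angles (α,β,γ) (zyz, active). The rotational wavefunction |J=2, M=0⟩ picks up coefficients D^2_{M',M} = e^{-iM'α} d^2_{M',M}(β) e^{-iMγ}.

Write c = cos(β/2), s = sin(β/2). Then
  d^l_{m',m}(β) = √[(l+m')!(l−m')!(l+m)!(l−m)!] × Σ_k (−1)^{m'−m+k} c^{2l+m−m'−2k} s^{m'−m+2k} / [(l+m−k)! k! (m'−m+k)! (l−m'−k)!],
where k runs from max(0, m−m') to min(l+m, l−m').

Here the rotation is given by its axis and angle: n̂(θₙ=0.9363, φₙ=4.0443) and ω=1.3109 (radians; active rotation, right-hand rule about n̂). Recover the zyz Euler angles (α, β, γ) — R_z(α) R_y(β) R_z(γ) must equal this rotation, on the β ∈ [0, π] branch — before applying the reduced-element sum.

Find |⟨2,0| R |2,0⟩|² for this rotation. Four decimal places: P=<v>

Axis–angle → zyz. n̂ = (sinθₙcosφₙ, sinθₙsinφₙ, cosθₙ) = (-0.498916, -0.632221, +0.592772), ω = 1.3109.
R = I cosω + sinω [n̂]ₓ + (1−cosω) n̂n̂ᵀ gives
  R = [+0.441931, -0.338497, -0.830733; +0.807232, +0.553968, +0.203705; +0.391246, -0.760617, +0.518062]
β = atan2(√(R₁₃²+R₂₃²), R₃₃) = 1.026213; α = atan2(R₂₃, R₁₃) mod 2π = 2.901126; γ = atan2(R₃₂, −R₃₁) mod 2π = 4.237304
First d^2_{0,0}(β=1.0262), then the phase factors e^{-i(0)α} and e^{-i(0)γ}:
c=cos(1.026213/2)=0.871224, s=sin(1.026213/2)=0.490886; N=√[2·2·2·2]=4.000000
Admissible k: 0..2 (factorial args all ≥0)
  k=0: (−1)^0·4.0000/(4)·0.8712^4·0.4909^0 = +0.576128
  k=1: (−1)^1·4.0000/(1)·0.8712^2·0.4909^2 = -0.731612
  k=2: (−1)^2·4.0000/(4)·0.8712^0·0.4909^4 = +0.058066
d^2_{0,0}(1.0262) = +0.576128 -0.731612 +0.058066 = -0.097418
|D^2_{0,0}|² = |d^2_{0,0}(β)|² = (-0.097418)² = 0.009490 (the z-rotation phases have unit modulus)

P=0.0095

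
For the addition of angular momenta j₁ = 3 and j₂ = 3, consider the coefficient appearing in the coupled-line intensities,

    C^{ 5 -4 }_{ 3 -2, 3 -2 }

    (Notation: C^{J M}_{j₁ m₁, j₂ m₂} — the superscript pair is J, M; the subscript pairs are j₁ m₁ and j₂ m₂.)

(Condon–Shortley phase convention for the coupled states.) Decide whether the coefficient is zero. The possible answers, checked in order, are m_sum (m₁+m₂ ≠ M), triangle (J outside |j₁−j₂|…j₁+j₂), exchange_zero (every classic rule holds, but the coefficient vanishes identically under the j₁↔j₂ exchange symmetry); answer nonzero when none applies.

m-sum: m₁+m₂ = -2+(-2) = -4, M = -4  ✓
triangle: |j₁−j₂| = 0 ≤ J = 5 ≤ j₁+j₂ = 6  ✓
exchange: j₁=j₂ and m₁=m₂, and (−1)^(j₁+j₂−J) = (−1)^1 = −1 forces ⟨j₁m₁;j₂m₂|JM⟩ = −⟨j₂m₂;j₁m₁|JM⟩ = −⟨j₁m₁;j₂m₂|JM⟩ ⇒ the coefficient vanishes identically
Racah sum check: Σ_k collapses to 0 ⇒ CG = 0

exchange_zero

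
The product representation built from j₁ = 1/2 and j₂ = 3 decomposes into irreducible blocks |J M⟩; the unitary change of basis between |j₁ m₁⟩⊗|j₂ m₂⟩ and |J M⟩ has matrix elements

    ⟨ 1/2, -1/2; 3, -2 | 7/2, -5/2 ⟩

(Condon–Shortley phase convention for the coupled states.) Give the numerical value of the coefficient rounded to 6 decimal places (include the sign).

√[8·0!1!6!/8! · 0!1!1!5!1!6!] = √(86400/7)
  +(−1)^0/∏(0,0,1,1,0,5)! = 1/120  (running 1/120)
⟨..|..⟩ = √(86400/7)·(1/120) = +0.925820

+√(6/7) ≈ +0.925820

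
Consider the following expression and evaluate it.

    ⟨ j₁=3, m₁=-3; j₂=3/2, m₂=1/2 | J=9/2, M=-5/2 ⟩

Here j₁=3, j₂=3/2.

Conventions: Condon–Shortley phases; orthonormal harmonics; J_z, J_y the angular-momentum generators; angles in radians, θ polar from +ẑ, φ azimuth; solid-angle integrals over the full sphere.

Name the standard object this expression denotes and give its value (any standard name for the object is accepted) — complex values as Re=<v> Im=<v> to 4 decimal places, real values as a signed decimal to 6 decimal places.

Clebsch–Gordan coefficient, +√(1/12) ≈ +0.288675

This is a Clebsch–Gordan (vector-coupling) coefficient.
j₁+j₂−J=0  J+j₁−j₂=6  J−j₁+j₂=3  j₁+j₂+J+1=10
(j₁±m₁, j₂±m₂, J±M) = (0,6,2,1,2,7)
P² = 172800
sum k=0..0:
  [0] +1/1440 = 1/1440
S = 1/1440
C² = P²·S² = 1/12 ; C = +0.288675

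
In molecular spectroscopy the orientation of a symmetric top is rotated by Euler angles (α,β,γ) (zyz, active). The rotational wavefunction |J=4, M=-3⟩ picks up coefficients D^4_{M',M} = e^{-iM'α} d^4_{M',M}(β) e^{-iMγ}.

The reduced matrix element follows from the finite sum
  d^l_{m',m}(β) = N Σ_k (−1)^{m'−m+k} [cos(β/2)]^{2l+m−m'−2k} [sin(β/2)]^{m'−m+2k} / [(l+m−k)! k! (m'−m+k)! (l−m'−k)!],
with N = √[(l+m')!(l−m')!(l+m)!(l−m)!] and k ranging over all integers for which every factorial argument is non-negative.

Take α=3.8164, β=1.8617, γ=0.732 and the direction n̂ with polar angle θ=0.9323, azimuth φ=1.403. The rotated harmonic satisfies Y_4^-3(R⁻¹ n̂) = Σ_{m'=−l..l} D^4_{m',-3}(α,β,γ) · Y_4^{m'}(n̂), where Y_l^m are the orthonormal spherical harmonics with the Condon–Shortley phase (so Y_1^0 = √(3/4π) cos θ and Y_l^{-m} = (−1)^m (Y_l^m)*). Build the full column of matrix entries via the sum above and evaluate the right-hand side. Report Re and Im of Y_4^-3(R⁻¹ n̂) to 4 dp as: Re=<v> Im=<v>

Need the full column D^4_{m',-3} for m'=−4..4 at α=3.8164, β=1.8617, γ=0.7320.
cos(β/2)=0.597152, sin(β/2)=0.802128
d^4_{-4,-3}: single k=1 term ⇒ +0.061431;  D = +0.011170-0.060407i
d^4_{-3,-3}: k∈[0..1] ⇒ +0.016169 -0.204219 = -0.188050;  D = -0.088827-0.165748i
d^4_{-2,-3}: k∈[0..1] ⇒ -0.081265 +0.439888 = +0.358623;  D = -0.329749-0.140982i
d^4_{-1,-3}: k∈[0..1] ⇒ +0.231563 -0.696360 = -0.464798;  D = -0.447861+0.124328i
d^4_{0,-3}: k∈[0..1] ⇒ -0.463682 +0.836638 = +0.372955;  D = -0.218277+0.302409i
d^4_{1,-3}: k∈[0..1] ⇒ +0.696360 -0.753880 = -0.057519;  D = +0.002852+0.057449i
d^4_{2,-3}: k∈[0..1] ⇒ -0.793704 +0.477369 = -0.316335;  D = -0.209634-0.236900i
d^4_{3,-3}: k∈[0..1] ⇒ +0.664859 -0.171375 = +0.493484;  D = -0.486238-0.084256i
d^4_{4,-3}: single k=0 term ⇒ -0.360857;  D = -0.316121+0.174026i
Y_4^{m'}(θ=0.9323,φ=1.403) and Σ D·Y over m':
  (+0.0112-0.0604i)·(+0.1441+0.1144i)  (-0.0888-0.1657i)·(-0.1863+0.3383i)  (-0.3297-0.1410i)·(-0.3027-0.1056i)  (-0.4479+0.1243i)·(-0.0194+0.1146i)  (-0.2183+0.3024i)·(-0.3428+0.0000i)  (+0.0029+0.0574i)·(+0.0194+0.1146i)  (-0.2096-0.2369i)·(-0.3027+0.1056i)  (-0.4862-0.0843i)·(+0.1863+0.3383i)  (-0.3161+0.1740i)·(+0.1441-0.1144i)
Y_4^-3(R⁻¹ n̂) = +0.229573-0.154450i

Re=0.2296 Im=-0.1544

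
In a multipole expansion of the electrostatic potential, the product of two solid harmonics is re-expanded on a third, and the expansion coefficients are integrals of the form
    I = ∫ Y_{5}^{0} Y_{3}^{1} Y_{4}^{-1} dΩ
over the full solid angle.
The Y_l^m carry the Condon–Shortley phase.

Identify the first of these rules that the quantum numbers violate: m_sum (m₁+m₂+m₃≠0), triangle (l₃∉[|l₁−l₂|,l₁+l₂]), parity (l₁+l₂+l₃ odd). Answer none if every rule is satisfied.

none

Σmᵢ = 0  ✓
l₃∈[|l₁−l₂|,l₁+l₂]=[2,8], have l₃=4  ✓
Σlᵢ = 12 ⇒ even  ✓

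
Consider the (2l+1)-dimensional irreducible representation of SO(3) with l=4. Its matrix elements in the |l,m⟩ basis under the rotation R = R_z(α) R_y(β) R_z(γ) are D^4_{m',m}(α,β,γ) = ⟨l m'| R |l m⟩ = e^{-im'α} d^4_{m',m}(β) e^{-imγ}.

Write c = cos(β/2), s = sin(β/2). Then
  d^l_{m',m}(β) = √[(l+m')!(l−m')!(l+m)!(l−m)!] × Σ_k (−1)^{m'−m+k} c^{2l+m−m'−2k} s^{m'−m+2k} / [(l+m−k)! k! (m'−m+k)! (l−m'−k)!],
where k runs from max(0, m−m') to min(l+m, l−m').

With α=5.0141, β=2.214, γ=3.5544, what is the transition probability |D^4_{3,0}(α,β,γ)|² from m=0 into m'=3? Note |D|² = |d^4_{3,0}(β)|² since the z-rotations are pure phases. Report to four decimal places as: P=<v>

D^4_{3,0}(5.0141,2.2140,3.5544) = e^{-i·3·5.0141}·d^4_{3,0}(2.2140)·e^{-i·0·3.5544}. Compute d first:
c=cos(2.214000/2)=0.447347, s=sin(2.214000/2)=0.894361; N=√[5040·1·24·24]=1703.830978
The bounds max(0,m−m')=0 and min(l+m,l−m')=1 give 2 terms
  k=0: (−1)^3·1703.8310/(144)·0.4473^5·0.8944^3 = -0.151643
  k=1: (−1)^4·1703.8310/(144)·0.4473^3·0.8944^5 = +0.606122
d^4_{3,0}(2.2140) = -0.151643 +0.606122 = +0.454479
|D^4_{3,0}|² = |d^4_{3,0}(β)|² = (+0.454479)² = 0.206551 (the z-rotation phases have unit modulus)

P=0.2066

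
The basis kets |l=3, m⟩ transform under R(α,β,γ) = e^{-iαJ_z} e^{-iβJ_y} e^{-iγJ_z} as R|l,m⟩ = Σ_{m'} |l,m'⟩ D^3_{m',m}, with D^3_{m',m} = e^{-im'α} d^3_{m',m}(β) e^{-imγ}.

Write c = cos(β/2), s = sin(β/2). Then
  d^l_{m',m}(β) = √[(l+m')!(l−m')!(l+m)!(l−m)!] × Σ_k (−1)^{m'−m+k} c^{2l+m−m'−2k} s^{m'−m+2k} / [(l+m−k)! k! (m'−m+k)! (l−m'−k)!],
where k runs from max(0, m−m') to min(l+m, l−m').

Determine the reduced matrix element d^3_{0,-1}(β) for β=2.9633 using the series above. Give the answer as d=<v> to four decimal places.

d=-0.2951

d^3_{0,-1}(β=2.9633) via the finite sum:
Half-angle: c=0.089028, s=0.996029. N=√(6·6·2·24)=41.569219
k∈{0,1,2} keeps every argument non-negative
  k=0: (−1)^1·41.5692/(12)·0.0890^5·0.9960^1 = -0.000019
  k=1: (−1)^2·41.5692/(4)·0.0890^3·0.9960^3 = +0.007246
  k=2: (−1)^3·41.5692/(12)·0.0890^1·0.9960^5 = -0.302328
d^3_{0,-1}(2.9633) = -0.000019 +0.007246 -0.302328 = -0.295101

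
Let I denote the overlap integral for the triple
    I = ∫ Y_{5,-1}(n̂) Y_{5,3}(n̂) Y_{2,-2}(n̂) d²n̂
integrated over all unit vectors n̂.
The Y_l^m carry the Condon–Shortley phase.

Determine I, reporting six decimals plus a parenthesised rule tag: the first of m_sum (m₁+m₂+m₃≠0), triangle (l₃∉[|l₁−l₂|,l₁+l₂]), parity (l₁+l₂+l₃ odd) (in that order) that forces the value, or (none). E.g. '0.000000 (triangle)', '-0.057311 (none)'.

0.171169 (none)

Checks pass: Σm=0; 12 even; l₃=2∈[0,10].
(2·5+1)(2·5+1)(2·2+1) = 605
Δ: 8! 2! 2! / 13! → 1/38610
sum: t=3:−1/2880 t=4:+1/576 t=5:−1/2880 = 1/960
3j²(5 5 2; 0 0 0) = Δ·Π!·Σ² = 10/429  (sign +1)
sum: t=6:+1/5760 = 1/5760
3j²(5 5 2; -1 3 -2) = Δ·Π!·Σ² = 56/2145  (sign +1)
combine: 4πI² = 605·10/429·56/2145 = 560/1521
take √, sign +1: I = 0.17116875
No selection rule forces the value: the integral is nonzero (none).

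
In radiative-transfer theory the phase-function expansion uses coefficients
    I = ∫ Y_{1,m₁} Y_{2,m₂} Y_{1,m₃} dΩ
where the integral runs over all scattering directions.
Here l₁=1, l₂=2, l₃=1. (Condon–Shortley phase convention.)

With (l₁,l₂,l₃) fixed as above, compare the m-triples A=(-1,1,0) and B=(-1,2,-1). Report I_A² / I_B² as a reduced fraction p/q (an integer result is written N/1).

Shared (l₁,l₂,l₃)=(1,2,1): N and (l;000)² cancel in I_A²/I_B².
A: Δ = 2!·0!·2!/5! = 1/30; Racah Σ t=2..2: t=2:+1/2 = 1/2; ⇒ 3j(1 2 1; -1 1 0)² = 1/10, sgn -1
B: Δ = 2!·0!·2!/5! = 1/30; Racah Σ t=2..2: t=2:+1/4 = 1/4; ⇒ 3j(1 2 1; -1 2 -1)² = 1/5, sgn +1
I_A²/I_B² = (1/10)/(1/5) = 1/2

1/2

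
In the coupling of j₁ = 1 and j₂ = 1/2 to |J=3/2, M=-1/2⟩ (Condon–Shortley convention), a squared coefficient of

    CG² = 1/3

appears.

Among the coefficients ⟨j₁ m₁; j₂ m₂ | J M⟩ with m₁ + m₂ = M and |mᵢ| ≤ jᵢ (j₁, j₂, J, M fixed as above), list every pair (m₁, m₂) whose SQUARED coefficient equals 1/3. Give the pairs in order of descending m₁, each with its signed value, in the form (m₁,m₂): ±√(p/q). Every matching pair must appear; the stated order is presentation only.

(-1,1/2): +√(1/3)

Admissible pairs with m₁+m₂ = M = -1/2: (-1,1/2), (0,-1/2)
  (m₁,m₂)=(0,-1/2): CG² = 2/3, CG = +√(2/3)
  (m₁,m₂)=(-1,1/2): CG² = 1/3, CG = +√(1/3)   ← matches the target
Pairs with CG² = 1/3: (-1,1/2): +√(1/3)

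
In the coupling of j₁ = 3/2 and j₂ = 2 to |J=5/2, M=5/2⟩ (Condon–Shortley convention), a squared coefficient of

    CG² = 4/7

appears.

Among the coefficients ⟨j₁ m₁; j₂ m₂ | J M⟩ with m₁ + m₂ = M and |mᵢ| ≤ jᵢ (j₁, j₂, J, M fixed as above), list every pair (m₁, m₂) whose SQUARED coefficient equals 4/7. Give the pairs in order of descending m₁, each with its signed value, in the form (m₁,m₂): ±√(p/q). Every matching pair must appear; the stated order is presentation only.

(1/2,2): −√(4/7)

Admissible pairs with m₁+m₂ = M = 5/2: (1/2,2), (3/2,1)
  (m₁,m₂)=(3/2,1): CG² = 3/7, CG = +√(3/7)
  (m₁,m₂)=(1/2,2): CG² = 4/7, CG = −√(4/7)   ← matches the target
Pairs with CG² = 4/7: (1/2,2): −√(4/7)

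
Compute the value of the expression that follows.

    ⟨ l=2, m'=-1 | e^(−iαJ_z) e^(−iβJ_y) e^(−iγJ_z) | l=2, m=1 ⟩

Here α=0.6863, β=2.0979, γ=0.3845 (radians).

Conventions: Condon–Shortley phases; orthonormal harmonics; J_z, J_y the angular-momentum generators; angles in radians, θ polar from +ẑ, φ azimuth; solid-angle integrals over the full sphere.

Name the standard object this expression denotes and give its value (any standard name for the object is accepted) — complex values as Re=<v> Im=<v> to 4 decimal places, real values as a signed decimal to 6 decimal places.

Wigner D-matrix element, Re=-0.0044 Im=-0.0014

This is a Wigner D-matrix element — the rotation-matrix element ⟨l m'| R(α,β,γ) |l m⟩ in the angular-momentum basis.
Split into d^2_{-1,1}(β=2.0979) × two z-phases.
Half-angle: c=0.498482, s=0.866900. N=√(1·6·6·1)=6.000000
k: max(0,(1)−(-1))=2 … min(2+(1),2−(-1))=3
  k=2: (−1)^0·6.0000/(2)·0.4985^2·0.8669^2 = +0.560219
  k=3: (−1)^1·6.0000/(6)·0.4985^0·0.8669^4 = -0.564776
d^2_{-1,1}(2.0979) = +0.560219 -0.564776 = -0.004558
Phases: e^{-i·(-1)·0.6863}=+0.773596+0.633679i, e^{-i·(1)·0.3845}=+0.926986-0.375096i ⇒ D=-0.004352-0.001355i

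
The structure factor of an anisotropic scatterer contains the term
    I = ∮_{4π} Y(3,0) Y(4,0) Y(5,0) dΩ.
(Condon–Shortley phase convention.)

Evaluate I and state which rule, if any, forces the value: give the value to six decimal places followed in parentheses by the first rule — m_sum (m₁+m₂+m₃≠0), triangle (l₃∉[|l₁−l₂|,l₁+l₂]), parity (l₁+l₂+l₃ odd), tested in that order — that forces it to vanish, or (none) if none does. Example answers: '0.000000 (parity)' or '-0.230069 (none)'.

0.148374 (none)

m-sum 0 ✓  L=12 even ✓  1≤5≤7 ✓
Π(2lᵢ+1) = 7×9×11 = 693
triangle coeff Δ(3,4,5) = 1/180180
Σ_t [0,2]: t=0:+1/576 t=1:−1/144 t=2:+1/576 = -1/288
(3j)²=20/1001 [(3 4 5; 0 0 0)], sign=+1
(m-triple is (0,0,0) — same symbol as above.)
⇒ 4πI² = 3600/13013
I = (+1)√(3600/13013/(4π)) = 0.14837393
No selection rule forces the value: the integral is nonzero (none).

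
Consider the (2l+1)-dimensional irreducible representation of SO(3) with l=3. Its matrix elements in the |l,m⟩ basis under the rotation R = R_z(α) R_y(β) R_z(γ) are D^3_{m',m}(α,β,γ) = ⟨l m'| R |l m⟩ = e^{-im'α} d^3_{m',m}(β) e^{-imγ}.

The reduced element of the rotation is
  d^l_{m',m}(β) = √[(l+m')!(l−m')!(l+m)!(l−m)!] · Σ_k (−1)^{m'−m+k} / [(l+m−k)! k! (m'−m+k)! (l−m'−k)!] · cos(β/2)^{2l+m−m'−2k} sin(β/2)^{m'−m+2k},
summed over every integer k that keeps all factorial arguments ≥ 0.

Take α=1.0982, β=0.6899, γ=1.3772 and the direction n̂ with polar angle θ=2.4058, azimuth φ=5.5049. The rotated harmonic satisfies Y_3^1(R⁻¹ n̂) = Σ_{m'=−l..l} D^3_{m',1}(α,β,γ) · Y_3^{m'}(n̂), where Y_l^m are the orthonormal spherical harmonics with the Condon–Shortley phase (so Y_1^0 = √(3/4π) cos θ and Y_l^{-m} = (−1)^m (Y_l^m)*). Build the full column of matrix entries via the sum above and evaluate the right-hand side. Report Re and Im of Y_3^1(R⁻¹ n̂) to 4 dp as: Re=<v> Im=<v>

Need the full column D^3_{m',1} for m'=−3..3 at α=1.0982, β=0.6899, γ=1.3772.
cos(β/2)=0.941092, sin(β/2)=0.338150
d^3_{-3,1}: single k=4 term ⇒ +0.044848;  D = -0.015235+0.042181i
d^3_{-2,1}: k∈[3..4] ⇒ +0.203823 -0.013158 = +0.190666;  D = +0.130188+0.139300i
d^3_{-1,1}: k∈[2..4] ⇒ +0.538143 -0.092638 +0.001495 = +0.447000;  D = +0.429715-0.123101i
d^3_{0,1}: k∈[1..3] ⇒ +0.864691 -0.334916 +0.014413 = +0.544189;  D = +0.104696-0.534022i
d^3_{1,1}: k∈[0..2] ⇒ +0.694694 -0.717525 +0.069479 = +0.046648;  D = -0.036674-0.028828i
d^3_{2,1}: k∈[0..1] ⇒ -0.789351 +0.203823 = -0.585528;  D = +0.531734-0.245157i
d^3_{3,1}: single k=0 term ⇒ +0.347370;  D = -0.014096+0.347084i
Y_3^{m'}(θ=2.4058,φ=5.5049) and Σ D·Y over m':
  (-0.0152+0.0422i)·(-0.0873+0.0911i)  (+0.1302+0.1393i)·(-0.0049-0.3412i)  (+0.4297-0.1231i)·(+0.2699+0.2661i)  (+0.1047-0.5340i)·(+0.0698+0.0000i)  (-0.0367-0.0288i)·(-0.2699+0.2661i)  (+0.5317-0.2452i)·(-0.0049+0.3412i)  (-0.0141+0.3471i)·(+0.0873+0.0911i)
Y_3^1(R⁻¹ n̂) = +0.266269+0.203348i

Re=0.2663 Im=0.2033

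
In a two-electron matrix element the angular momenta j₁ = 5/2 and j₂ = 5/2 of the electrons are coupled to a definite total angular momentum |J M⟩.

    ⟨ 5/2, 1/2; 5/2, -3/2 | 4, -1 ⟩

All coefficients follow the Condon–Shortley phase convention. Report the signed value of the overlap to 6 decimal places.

+0.597614  (= +√(5/14))

triangle: 1!·4!·4!/10! = 576/3628800
(j±m)!: 3!·2!·1!·4!·3!·5! = 207360
prefactor² = (2J+1)·Δ·N² = 10368/35
  k=0: +1/(0!·1!·2!·1!·2!·3!) = 1/24
  k=1: −1/(1!·0!·1!·0!·3!·4!) = -1/144
Σ = 5/144  ⇒  CG² = 10368/35·(5/144)² = 5/14
CG = +√(5/14) = +0.597614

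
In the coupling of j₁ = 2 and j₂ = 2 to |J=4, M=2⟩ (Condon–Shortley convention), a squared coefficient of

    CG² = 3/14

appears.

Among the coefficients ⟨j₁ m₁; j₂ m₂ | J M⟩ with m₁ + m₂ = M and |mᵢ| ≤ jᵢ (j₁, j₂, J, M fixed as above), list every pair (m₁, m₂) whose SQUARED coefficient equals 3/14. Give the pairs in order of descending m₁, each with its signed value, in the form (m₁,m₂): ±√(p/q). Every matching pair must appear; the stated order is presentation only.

Admissible pairs with m₁+m₂ = M = 2: (0,2), (1,1), (2,0)
  (m₁,m₂)=(2,0): CG² = 3/14, CG = +√(3/14)   ← matches the target
  (m₁,m₂)=(1,1): CG² = 4/7, CG = +√(4/7)
  (m₁,m₂)=(0,2): CG² = 3/14, CG = +√(3/14)   ← matches the target
Pairs with CG² = 3/14: (2,0): +√(3/14); (0,2): +√(3/14)

(2,0): +√(3/14); (0,2): +√(3/14)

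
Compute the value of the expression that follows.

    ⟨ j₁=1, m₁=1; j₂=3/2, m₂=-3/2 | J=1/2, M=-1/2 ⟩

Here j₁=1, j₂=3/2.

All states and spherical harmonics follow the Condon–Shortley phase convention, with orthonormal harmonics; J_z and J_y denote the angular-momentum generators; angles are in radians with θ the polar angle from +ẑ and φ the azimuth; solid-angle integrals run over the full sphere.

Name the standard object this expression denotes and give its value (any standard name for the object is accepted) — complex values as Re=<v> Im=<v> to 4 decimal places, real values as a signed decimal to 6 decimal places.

This is a Clebsch–Gordan (vector-coupling) coefficient.
√[2·2!0!1!/4! · 2!0!0!3!0!1!] = √(2)
  +(−1)^0/∏(0,2,0,0,0,1)! = 1/2  (running 1/2)
⟨..|..⟩ = √(2)·(1/2) = +0.707107

Clebsch–Gordan coefficient, +√(1/2) ≈ +0.707107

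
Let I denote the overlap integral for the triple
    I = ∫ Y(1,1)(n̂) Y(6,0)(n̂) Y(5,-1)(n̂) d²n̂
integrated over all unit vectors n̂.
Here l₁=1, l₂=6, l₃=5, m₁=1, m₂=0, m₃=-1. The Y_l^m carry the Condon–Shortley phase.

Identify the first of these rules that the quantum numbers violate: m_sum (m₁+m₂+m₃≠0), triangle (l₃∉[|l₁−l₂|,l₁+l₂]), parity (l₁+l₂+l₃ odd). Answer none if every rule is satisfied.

azimuthal sum: 1 + 0 − 1 = 0  ✓
5 ≤ 5 ≤ 7 (triangle on l)  ✓
L = 1 + 6 + 5 = 12 (even)  ✓

none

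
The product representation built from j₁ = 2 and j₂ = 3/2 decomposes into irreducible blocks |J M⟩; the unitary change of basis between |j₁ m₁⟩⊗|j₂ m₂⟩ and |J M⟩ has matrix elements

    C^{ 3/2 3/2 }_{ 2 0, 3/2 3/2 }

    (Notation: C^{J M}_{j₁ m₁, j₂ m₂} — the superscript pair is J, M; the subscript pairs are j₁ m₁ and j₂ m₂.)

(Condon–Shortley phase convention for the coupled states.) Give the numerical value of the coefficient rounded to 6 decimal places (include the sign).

√[4·2!2!1!/6! · 2!2!3!0!3!0!] = √(16/5)
  +(−1)^2/∏(2,0,0,1,2,0)! = 1/4  (running 1/4)
⟨..|..⟩ = √(16/5)·(1/4) = +0.447214

+√(1/5) ≈ +0.447214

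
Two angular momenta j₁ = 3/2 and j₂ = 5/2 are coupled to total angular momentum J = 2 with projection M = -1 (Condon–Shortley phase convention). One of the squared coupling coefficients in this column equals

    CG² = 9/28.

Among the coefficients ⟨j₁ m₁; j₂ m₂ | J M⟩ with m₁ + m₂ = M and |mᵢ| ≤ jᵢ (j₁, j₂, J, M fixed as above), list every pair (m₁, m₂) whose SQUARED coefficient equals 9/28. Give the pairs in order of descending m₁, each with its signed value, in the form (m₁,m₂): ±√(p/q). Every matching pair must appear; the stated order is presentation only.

(-3/2,1/2): +√(9/28)

Admissible pairs with m₁+m₂ = M = -1: (-3/2,1/2), (-1/2,-1/2), (1/2,-3/2), (3/2,-5/2)
  (m₁,m₂)=(3/2,-5/2): CG² = 5/14, CG = +√(5/14)
  (m₁,m₂)=(1/2,-3/2): CG² = 1/42, CG = +√(1/42)
  (m₁,m₂)=(-1/2,-1/2): CG² = 25/84, CG = −√(25/84)
  (m₁,m₂)=(-3/2,1/2): CG² = 9/28, CG = +√(9/28)   ← matches the target
Pairs with CG² = 9/28: (-3/2,1/2): +√(9/28)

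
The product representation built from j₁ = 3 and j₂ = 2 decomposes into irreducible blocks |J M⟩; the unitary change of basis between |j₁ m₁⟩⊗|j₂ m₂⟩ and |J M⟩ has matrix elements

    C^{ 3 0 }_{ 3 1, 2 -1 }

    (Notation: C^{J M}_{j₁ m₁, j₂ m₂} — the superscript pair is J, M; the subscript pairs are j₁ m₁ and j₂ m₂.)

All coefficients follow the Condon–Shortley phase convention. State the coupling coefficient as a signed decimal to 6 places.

+0.182574  (= +√(1/30))

√[7·2!4!2!/9! · 4!2!1!3!3!3!] = √(96/5)
  +(−1)^0/∏(0,2,2,1,2,1)! = 1/8  (running 1/8)
  +(−1)^1/∏(1,1,1,0,3,2)! = -1/12  (running 1/24)
⟨..|..⟩ = √(96/5)·(1/24) = +0.182574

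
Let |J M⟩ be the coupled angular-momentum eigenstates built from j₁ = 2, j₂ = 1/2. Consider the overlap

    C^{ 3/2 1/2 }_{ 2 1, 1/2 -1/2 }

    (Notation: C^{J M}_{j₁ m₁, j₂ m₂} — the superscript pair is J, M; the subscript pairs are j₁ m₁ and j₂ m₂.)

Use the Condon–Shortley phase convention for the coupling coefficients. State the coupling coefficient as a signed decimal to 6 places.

+0.774597  (= +√(3/5))

triangle: 1!·3!·0!/5! = 6/120
(j±m)!: 3!·1!·0!·1!·2!·1! = 12
prefactor² = (2J+1)·Δ·N² = 12/5
  k=0: +1/(0!·1!·1!·0!·2!·0!) = 1/2
Σ = 1/2  ⇒  CG² = 12/5·(1/2)² = 3/5
CG = +√(3/5) = +0.774597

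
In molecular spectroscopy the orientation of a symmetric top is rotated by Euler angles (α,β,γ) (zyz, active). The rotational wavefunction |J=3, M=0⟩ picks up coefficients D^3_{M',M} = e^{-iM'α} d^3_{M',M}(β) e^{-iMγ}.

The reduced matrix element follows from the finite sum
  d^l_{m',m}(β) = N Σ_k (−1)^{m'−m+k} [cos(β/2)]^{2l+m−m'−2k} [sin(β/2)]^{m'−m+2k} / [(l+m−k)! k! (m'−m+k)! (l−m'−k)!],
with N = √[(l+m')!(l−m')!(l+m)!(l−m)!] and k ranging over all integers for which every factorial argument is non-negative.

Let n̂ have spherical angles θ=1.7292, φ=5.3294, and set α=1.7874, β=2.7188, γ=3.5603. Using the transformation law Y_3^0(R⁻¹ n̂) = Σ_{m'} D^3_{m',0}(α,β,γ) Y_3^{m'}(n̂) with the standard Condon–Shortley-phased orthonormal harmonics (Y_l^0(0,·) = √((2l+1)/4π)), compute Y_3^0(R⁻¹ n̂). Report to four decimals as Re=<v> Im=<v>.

Need the full column D^3_{m',0} for m'=−3..3 at α=1.7874, β=2.7188, γ=3.5603.
cos(β/2)=0.209825, sin(β/2)=0.977739
d^3_{-3,0}: single k=3 term ⇒ +0.038615;  D = +0.023364-0.030745i
d^3_{-2,0}: k∈[2..3] ⇒ +0.010149 -0.220378 = -0.210229;  D = +0.190808+0.088251i
d^3_{-1,0}: k∈[1..3] ⇒ +0.001378 -0.089733 +0.649476 = +0.561120;  D = -0.120592+0.548008i
d^3_{0,0}: k∈[0..3] ⇒ +0.000085 -0.016677 +0.362118 -0.873650 = -0.528124;  D = -0.528124+0.000000i
d^3_{1,0}: k∈[0..2] ⇒ -0.001378 +0.089733 -0.649476 = -0.561120;  D = +0.120592+0.548008i
d^3_{2,0}: k∈[0..1] ⇒ +0.010149 -0.220378 = -0.210229;  D = +0.190808-0.088251i
d^3_{3,0}: single k=0 term ⇒ -0.038615;  D = -0.023364-0.030745i
Y_3^{m'}(θ=1.7292,φ=5.3294) and Σ D·Y over m':
  (+0.0234-0.0307i)·(-0.3861+0.1111i)  (+0.1908+0.0883i)·(+0.0519-0.1484i)  (-0.1206+0.5480i)·(-0.1617-0.2279i)  (-0.5281+0.0000i)·(+0.1693+0.0000i)  (+0.1206+0.5480i)·(+0.1617-0.2279i)  (+0.1908-0.0883i)·(+0.0519+0.1484i)  (-0.0234-0.0307i)·(+0.3861+0.1111i)
Y_3^0(R⁻¹ n̂) = +0.234189+0.000000i

Re=0.2342 Im=0.0000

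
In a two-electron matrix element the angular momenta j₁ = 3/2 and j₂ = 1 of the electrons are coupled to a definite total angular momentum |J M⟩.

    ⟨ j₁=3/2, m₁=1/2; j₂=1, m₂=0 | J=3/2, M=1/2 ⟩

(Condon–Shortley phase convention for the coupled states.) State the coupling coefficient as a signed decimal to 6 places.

+0.258199

√[4·1!2!1!/5! · 2!1!1!1!2!1!] = √(4/15)
  +(−1)^0/∏(0,1,1,1,1,0)! = 1  (running 1)
  +(−1)^1/∏(1,0,0,0,2,1)! = -1/2  (running 1/2)
⟨..|..⟩ = √(4/15)·(1/2) = +0.258199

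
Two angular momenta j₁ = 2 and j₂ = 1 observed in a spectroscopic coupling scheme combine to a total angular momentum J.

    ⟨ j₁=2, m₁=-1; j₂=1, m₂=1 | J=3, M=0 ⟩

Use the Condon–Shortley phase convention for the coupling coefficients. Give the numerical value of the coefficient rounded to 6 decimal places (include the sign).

j₁+j₂−J=0  J+j₁−j₂=4  J−j₁+j₂=2  j₁+j₂+J+1=7
(j₁±m₁, j₂±m₂, J±M) = (1,3,2,0,3,3)
P² = 144/5
sum k=0..0:
  [0] +1/12 = 1/12
S = 1/12
C² = P²·S² = 1/5 ; C = +0.447214

+√(1/5) ≈ +0.447214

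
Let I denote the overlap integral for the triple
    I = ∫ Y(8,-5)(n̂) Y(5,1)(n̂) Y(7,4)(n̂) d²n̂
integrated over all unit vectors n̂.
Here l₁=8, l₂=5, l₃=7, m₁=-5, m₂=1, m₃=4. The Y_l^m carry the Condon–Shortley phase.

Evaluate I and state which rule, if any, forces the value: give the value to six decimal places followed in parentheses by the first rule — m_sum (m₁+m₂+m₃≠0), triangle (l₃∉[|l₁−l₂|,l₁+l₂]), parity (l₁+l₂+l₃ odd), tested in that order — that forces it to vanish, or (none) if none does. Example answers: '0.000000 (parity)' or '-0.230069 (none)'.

m-sum 0 ✓  L=20 even ✓  3≤7≤13 ✓
Π(2lᵢ+1) = 17×11×15 = 2805
triangle coeff Δ(8,5,7) = 1/814773960
Σ_t [1,5]: t=1:−1/87091200 t=2:+1/4976640 t=3:−1/2073600 t=4:+1/4976640 t=5:−1/87091200 = -1/9676800
(3j)²=360/46189 [(8 5 7; 0 0 0)], sign=+1
Σ_t [3,6]: t=3:−1/783820800 t=4:+1/69672960 t=5:−1/58060800 t=6:+1/522547200 = -1/447897600
(3j)²=11/11628 [(8 5 7; -5 1 4)], sign=+1
⇒ 4πI² = 1650/79781
I = (+1)√(1650/79781/(4π)) = 0.04056835
No selection rule forces the value: the integral is nonzero (none).

0.040568 (none)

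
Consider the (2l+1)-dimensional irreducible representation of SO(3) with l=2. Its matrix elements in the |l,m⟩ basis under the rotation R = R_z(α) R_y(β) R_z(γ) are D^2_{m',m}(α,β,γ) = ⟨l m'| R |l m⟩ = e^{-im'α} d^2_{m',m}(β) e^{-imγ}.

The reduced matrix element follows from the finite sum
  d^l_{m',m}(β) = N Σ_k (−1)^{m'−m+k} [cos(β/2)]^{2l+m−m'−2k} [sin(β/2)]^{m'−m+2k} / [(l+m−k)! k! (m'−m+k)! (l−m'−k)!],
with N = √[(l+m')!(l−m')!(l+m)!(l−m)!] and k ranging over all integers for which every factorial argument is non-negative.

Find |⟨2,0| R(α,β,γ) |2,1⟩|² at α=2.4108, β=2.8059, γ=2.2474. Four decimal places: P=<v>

P=0.1451

D^2_{0,1}(2.4108,2.8059,2.2474) = e^{-i·0·2.4108}·d^2_{0,1}(2.8059)·e^{-i·1·2.2474}. Compute d first:
With c≡cos(β/2)=0.167059 and s≡sin(β/2)=0.985947, N=[2·2·6·1]^{1/2}=4.898979
Admissible k: 1..2 (factorial args all ≥0)
  k=1: (−1)^0·4.8990/(2)·0.1671^3·0.9859^1 = +0.011260
  k=2: (−1)^1·4.8990/(2)·0.1671^1·0.9859^3 = -0.392199
d^2_{0,1}(2.8059) = +0.011260 -0.392199 = -0.380939
|D^2_{0,1}|² = |d^2_{0,1}(β)|² = (-0.380939)² = 0.145115 (the z-rotation phases have unit modulus)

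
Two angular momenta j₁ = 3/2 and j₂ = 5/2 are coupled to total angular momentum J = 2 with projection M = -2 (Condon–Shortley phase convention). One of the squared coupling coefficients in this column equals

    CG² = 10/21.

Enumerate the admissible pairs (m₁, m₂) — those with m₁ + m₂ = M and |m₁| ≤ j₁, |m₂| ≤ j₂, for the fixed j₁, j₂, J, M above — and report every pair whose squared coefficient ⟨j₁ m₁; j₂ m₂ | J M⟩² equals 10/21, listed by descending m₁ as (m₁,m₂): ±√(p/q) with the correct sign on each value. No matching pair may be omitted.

(1/2,-5/2): +√(10/21)

Admissible pairs with m₁+m₂ = M = -2: (-3/2,-1/2), (-1/2,-3/2), (1/2,-5/2)
  (m₁,m₂)=(1/2,-5/2): CG² = 10/21, CG = +√(10/21)   ← matches the target
  (m₁,m₂)=(-1/2,-3/2): CG² = 8/21, CG = −√(8/21)
  (m₁,m₂)=(-3/2,-1/2): CG² = 1/7, CG = +√(1/7)
Pairs with CG² = 10/21: (1/2,-5/2): +√(10/21)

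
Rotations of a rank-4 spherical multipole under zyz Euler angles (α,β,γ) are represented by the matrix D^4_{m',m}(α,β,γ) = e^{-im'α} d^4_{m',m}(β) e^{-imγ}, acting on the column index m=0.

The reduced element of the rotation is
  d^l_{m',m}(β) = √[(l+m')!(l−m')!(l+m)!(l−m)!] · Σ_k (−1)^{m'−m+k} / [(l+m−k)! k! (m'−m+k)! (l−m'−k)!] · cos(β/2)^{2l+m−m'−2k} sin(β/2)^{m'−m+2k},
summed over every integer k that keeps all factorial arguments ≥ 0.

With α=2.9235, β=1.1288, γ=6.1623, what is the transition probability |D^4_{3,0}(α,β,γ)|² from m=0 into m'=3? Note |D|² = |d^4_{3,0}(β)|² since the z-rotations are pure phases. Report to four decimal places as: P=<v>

P=0.2183

D^4_{3,0}(2.9235,1.1288,6.1623) = e^{-i·3·2.9235}·d^4_{3,0}(1.1288)·e^{-i·0·6.1623}. Compute d first:
c=cos(1.128800/2)=0.844910, s=sin(1.128800/2)=0.534909; N=√[5040·1·24·24]=1703.830978
k∈{0,1} keeps every argument non-negative
  k=0: (−1)^3·1703.8310/(144)·0.8449^5·0.5349^3 = -0.779750
  k=1: (−1)^4·1703.8310/(144)·0.8449^3·0.5349^5 = +0.312532
d^4_{3,0}(1.1288) = -0.779750 +0.312532 = -0.467218
|D^4_{3,0}|² = |d^4_{3,0}(β)|² = (-0.467218)² = 0.218292 (the z-rotation phases have unit modulus)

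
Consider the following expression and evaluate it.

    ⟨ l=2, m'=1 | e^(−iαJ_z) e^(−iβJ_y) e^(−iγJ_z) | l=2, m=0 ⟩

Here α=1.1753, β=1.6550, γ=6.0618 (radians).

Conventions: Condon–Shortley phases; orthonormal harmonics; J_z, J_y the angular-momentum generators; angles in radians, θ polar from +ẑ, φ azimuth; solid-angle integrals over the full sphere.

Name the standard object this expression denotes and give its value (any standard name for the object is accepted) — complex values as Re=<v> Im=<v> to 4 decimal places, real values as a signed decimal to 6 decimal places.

Wigner D-matrix element, Re=0.0395 Im=-0.0947

This is a Wigner D-matrix element — the rotation-matrix element ⟨l m'| R(α,β,γ) |l m⟩ in the angular-momentum basis.
First d^2_{1,0}(β=1.6550), then the phase factors e^{-i(1)α} and e^{-i(0)γ}:
Half-angle: c=0.676718, s=0.736242. N=√(6·1·2·2)=4.898979
k: max(0,(0)−(1))=0 … min(2+(0),2−(1))=1
  k=0: (−1)^1·4.8990/(2)·0.6767^3·0.7362^1 = -0.558882
  k=1: (−1)^2·4.8990/(2)·0.6767^1·0.7362^3 = +0.661523
d^2_{1,0}(1.6550) = -0.558882 +0.661523 = +0.102641
Phases: e^{-i·(1)·1.1753}=+0.385266-0.922805i, e^{-i·(0)·6.0618}=+1.000000+0.000000i ⇒ D=+0.039544-0.094718i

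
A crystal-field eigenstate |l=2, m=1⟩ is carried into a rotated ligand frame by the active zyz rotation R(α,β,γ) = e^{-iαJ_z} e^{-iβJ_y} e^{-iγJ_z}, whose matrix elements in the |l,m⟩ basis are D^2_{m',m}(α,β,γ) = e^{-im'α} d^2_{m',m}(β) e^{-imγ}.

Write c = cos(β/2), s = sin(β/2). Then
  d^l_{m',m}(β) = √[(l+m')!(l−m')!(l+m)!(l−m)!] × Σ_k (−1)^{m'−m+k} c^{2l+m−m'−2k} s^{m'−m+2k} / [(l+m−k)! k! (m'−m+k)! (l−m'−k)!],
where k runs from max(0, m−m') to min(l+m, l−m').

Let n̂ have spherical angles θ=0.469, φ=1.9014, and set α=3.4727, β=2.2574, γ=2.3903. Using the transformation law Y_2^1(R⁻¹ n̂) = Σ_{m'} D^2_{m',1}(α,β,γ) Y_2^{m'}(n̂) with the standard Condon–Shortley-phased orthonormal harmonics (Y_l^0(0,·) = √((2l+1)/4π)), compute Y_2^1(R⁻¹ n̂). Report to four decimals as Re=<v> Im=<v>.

Need the full column D^2_{m',1} for m'=−2..2 at α=3.4727, β=2.2574, γ=2.3903.
cos(β/2)=0.427835, sin(β/2)=0.903857
d^2_{-2,1}: single k=3 term ⇒ +0.631837;  D = -0.098972-0.624038i
d^2_{-1,1}: k∈[2..3] ⇒ +0.448615 -0.667419 = -0.218804;  D = -0.102665-0.193223i
d^2_{0,1}: k∈[1..2] ⇒ +0.173382 -0.773840 = -0.600457;  D = +0.438819+0.409863i
d^2_{1,1}: k∈[0..1] ⇒ +0.033505 -0.448615 = -0.415110;  D = -0.379001-0.169336i
d^2_{2,1}: single k=0 term ⇒ -0.141566;  D = +0.141005+0.012594i
Y_2^{m'}(θ=0.469,φ=1.9014) and Σ D·Y over m':
  (-0.0990-0.6240i)·(-0.0623+0.0485i)  (-0.1027-0.1932i)·(-0.1011-0.2946i)  (+0.4388+0.4099i)·(+0.4375+0.0000i)  (-0.3790-0.1693i)·(+0.1011-0.2946i)  (+0.1410+0.0126i)·(-0.0623-0.0485i)
Y_2^1(R⁻¹ n̂) = +0.085452+0.350082i

Re=0.0855 Im=0.3501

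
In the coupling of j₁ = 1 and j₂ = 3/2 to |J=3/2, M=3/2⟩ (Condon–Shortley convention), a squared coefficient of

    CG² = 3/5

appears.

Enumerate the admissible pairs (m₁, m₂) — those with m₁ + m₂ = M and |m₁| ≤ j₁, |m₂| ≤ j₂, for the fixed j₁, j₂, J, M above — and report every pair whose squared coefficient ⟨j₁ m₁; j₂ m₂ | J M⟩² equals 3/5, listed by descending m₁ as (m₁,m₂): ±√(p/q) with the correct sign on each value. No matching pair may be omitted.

Admissible pairs with m₁+m₂ = M = 3/2: (0,3/2), (1,1/2)
  (m₁,m₂)=(1,1/2): CG² = 2/5, CG = +√(2/5)
  (m₁,m₂)=(0,3/2): CG² = 3/5, CG = −√(3/5)   ← matches the target
Pairs with CG² = 3/5: (0,3/2): −√(3/5)

(0,3/2): −√(3/5)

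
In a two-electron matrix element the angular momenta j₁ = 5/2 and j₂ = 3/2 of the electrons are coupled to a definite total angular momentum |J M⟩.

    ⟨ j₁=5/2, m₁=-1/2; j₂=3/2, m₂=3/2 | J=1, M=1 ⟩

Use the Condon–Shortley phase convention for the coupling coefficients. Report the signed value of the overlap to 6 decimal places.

−√(1/20) ≈ -0.223607

triangle: 3!*2!*0!/6! = 12/720
(j±m)!: 2!*3!*3!*0!*2!*0! = 144
prefactor² = (2J+1)*Δ*N² = 36/5
  k=3: −1/(3!*0!*0!*0!*2!*0!) = -1/12
Σ = -1/12  ⇒  CG² = 36/5*(-1/12)² = 1/20
CG = −√(1/20) = -0.223607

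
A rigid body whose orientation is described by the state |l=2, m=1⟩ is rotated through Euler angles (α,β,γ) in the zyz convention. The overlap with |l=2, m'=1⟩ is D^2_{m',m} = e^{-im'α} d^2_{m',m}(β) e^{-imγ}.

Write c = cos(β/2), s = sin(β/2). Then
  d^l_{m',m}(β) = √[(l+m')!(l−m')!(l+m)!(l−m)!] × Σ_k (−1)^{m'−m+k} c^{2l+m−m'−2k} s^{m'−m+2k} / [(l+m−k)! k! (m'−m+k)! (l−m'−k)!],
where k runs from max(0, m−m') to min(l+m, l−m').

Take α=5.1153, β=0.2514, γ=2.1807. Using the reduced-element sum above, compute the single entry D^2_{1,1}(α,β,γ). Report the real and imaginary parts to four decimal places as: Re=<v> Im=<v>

Re=0.4884 Im=-0.7825

First d^2_{1,1}(β=0.2514), then the phase factors e^{-i(1)α} and e^{-i(1)γ}:
With c≡cos(β/2)=0.992110 and s≡sin(β/2)=0.125369, N=[6·1·6·1]^{1/2}=6.000000
k∈{0,1} keeps every argument non-negative
  k=0: (−1)^0·6.0000/(6)·0.9921^4·0.1254^0 = +0.968812
  k=1: (−1)^1·6.0000/(2)·0.9921^2·0.1254^2 = -0.046411
d^2_{1,1}(0.2514) = +0.968812 -0.046411 = +0.922401
Attach z-rotation phases: D = e^{-i(1)(5.1153)}·(+0.922401)·e^{-i(1)(2.1807)} = +0.488388-0.782496i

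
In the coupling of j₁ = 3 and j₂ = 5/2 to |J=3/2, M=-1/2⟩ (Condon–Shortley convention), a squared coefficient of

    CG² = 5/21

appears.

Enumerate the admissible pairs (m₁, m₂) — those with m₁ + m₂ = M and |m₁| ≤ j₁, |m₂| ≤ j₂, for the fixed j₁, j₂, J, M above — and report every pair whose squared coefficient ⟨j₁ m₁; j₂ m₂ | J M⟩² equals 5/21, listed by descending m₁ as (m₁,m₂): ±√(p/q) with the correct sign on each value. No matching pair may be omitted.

(2,-5/2): +√(5/21)

Admissible pairs with m₁+m₂ = M = -1/2: (-3,5/2), (-2,3/2), (-1,1/2), (0,-1/2), (1,-3/2), (2,-5/2)
  (m₁,m₂)=(2,-5/2): CG² = 5/21, CG = +√(5/21)   ← matches the target
  (m₁,m₂)=(1,-3/2): CG² = 7/30, CG = −√(7/30)
  (m₁,m₂)=(0,-1/2): CG² = 4/35, CG = +√(4/35)
  (m₁,m₂)=(-1,1/2): CG² = 1/105, CG = −√(1/105)
  (m₁,m₂)=(-2,3/2): CG² = 1/21, CG = −√(1/21)
  (m₁,m₂)=(-3,5/2): CG² = 5/14, CG = +√(5/14)
Pairs with CG² = 5/21: (2,-5/2): +√(5/21)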